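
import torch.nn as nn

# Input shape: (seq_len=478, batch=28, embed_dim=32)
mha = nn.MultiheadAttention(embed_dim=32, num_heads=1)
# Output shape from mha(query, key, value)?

Input shape: (478, 28, 32)
Output shape: (478, 28, 32)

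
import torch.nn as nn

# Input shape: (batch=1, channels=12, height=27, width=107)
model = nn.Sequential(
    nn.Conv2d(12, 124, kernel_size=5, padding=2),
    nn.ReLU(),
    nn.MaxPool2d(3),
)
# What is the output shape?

Input shape: (1, 12, 27, 107)
  -> after Conv2d: (1, 124, 27, 107)
  -> after ReLU: (1, 124, 27, 107)
Output shape: (1, 124, 9, 35)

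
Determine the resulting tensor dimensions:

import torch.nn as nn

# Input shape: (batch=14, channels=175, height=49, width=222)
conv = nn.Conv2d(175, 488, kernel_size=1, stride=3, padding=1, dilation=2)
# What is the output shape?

Input shape: (14, 175, 49, 222)
Output shape: (14, 488, 17, 75)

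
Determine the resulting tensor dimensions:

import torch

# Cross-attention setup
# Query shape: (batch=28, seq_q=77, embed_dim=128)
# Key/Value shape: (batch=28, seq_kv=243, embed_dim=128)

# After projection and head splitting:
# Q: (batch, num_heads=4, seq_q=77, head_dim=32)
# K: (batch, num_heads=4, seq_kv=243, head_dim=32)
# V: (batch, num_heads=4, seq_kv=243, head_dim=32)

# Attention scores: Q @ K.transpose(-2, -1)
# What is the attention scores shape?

Input shape: (28, 77, 128)
Output shape: (28, 4, 77, 243)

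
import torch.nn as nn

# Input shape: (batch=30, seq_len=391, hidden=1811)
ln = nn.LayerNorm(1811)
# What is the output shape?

Input shape: (30, 391, 1811)
Output shape: (30, 391, 1811)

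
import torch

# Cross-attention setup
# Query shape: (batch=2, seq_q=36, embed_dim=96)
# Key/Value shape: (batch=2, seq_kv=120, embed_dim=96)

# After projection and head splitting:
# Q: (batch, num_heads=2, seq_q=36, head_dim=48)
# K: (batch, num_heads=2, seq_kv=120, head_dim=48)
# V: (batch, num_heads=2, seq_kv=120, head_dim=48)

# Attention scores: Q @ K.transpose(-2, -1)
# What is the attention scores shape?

Input shape: (2, 36, 96)
Output shape: (2, 2, 36, 120)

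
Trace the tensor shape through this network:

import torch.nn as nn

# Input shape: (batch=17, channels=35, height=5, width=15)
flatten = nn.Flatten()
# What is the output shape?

Input shape: (17, 35, 5, 15)
Output shape: (17, 2625)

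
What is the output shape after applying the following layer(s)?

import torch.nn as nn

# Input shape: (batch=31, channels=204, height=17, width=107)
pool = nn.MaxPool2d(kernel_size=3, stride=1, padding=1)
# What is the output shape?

Input shape: (31, 204, 17, 107)
Output shape: (31, 204, 17, 107)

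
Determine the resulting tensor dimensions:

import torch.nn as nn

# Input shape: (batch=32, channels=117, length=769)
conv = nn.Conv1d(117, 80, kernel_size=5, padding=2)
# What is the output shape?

Input shape: (32, 117, 769)
Output shape: (32, 80, 769)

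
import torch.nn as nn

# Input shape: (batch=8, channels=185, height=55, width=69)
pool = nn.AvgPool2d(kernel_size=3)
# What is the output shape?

Input shape: (8, 185, 55, 69)
Output shape: (8, 185, 18, 23)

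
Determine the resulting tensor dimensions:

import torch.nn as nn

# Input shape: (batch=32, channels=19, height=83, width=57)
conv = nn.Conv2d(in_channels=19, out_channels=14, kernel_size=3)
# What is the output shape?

Input shape: (32, 19, 83, 57)
Output shape: (32, 14, 81, 55)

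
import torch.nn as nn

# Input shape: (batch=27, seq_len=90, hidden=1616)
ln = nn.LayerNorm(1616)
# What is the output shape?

Input shape: (27, 90, 1616)
Output shape: (27, 90, 1616)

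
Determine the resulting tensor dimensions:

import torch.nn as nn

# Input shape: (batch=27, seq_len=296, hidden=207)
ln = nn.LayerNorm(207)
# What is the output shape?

Input shape: (27, 296, 207)
Output shape: (27, 296, 207)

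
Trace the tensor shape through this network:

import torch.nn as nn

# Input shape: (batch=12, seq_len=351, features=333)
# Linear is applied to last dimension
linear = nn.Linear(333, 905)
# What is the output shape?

Input shape: (12, 351, 333)
Output shape: (12, 351, 905)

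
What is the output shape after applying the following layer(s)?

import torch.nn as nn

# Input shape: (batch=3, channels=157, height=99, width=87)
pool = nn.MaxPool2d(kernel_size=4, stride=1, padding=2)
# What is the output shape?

Input shape: (3, 157, 99, 87)
Output shape: (3, 157, 100, 88)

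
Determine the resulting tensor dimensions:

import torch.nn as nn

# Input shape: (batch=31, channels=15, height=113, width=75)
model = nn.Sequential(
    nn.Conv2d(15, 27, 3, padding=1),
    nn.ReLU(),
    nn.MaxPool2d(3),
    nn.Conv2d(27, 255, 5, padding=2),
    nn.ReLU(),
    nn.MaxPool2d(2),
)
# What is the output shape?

Input shape: (31, 15, 113, 75)
  -> after first Conv2d: (31, 27, 113, 75)
  -> after first MaxPool2d: (31, 27, 37, 25)
  -> after second Conv2d: (31, 255, 37, 25)
Output shape: (31, 255, 18, 12)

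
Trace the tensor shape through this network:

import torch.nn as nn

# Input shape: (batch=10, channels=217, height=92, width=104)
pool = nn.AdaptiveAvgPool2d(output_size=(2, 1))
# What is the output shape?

Input shape: (10, 217, 92, 104)
Output shape: (10, 217, 2, 1)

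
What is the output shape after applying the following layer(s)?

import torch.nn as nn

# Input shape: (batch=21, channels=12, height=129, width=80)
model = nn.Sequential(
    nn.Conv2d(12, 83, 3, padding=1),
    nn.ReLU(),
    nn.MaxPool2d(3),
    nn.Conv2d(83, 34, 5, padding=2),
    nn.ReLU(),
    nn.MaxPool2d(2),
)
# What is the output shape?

Input shape: (21, 12, 129, 80)
  -> after first Conv2d: (21, 83, 129, 80)
  -> after first MaxPool2d: (21, 83, 43, 26)
  -> after second Conv2d: (21, 34, 43, 26)
Output shape: (21, 34, 21, 13)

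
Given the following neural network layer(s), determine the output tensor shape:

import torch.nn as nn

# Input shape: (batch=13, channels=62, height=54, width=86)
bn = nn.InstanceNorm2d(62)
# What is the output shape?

Input shape: (13, 62, 54, 86)
Output shape: (13, 62, 54, 86)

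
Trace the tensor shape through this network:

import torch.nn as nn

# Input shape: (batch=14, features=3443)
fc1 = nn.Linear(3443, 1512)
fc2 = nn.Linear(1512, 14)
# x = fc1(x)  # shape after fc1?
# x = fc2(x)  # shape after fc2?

Input shape: (14, 3443)
  -> after fc1: (14, 1512)
Output shape: (14, 14)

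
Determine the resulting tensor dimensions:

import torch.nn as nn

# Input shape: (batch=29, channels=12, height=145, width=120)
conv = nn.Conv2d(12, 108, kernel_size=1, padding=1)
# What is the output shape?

Input shape: (29, 12, 145, 120)
Output shape: (29, 108, 147, 122)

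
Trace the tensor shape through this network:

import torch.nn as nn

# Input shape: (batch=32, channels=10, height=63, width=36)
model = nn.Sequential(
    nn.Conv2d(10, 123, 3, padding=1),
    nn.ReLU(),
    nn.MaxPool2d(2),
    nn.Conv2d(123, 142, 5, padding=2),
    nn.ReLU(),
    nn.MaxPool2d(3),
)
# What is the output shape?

Input shape: (32, 10, 63, 36)
  -> after first Conv2d: (32, 123, 63, 36)
  -> after first MaxPool2d: (32, 123, 31, 18)
  -> after second Conv2d: (32, 142, 31, 18)
Output shape: (32, 142, 10, 6)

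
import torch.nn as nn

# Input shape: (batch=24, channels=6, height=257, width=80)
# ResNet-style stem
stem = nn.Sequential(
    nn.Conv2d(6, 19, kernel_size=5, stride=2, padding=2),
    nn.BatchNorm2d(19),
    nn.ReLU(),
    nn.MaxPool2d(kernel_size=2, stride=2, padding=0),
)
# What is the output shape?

Input shape: (24, 6, 257, 80)
  -> after Conv2d 5x5 stride=2: (24, 19, 129, 40)
Output shape: (24, 19, 64, 20)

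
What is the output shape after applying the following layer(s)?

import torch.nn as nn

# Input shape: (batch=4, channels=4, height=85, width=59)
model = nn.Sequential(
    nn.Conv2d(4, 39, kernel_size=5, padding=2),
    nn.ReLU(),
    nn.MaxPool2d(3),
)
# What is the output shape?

Input shape: (4, 4, 85, 59)
  -> after Conv2d: (4, 39, 85, 59)
  -> after ReLU: (4, 39, 85, 59)
Output shape: (4, 39, 28, 19)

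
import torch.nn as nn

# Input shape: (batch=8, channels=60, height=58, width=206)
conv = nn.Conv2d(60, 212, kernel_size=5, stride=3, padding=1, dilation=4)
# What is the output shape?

Input shape: (8, 60, 58, 206)
Output shape: (8, 212, 15, 64)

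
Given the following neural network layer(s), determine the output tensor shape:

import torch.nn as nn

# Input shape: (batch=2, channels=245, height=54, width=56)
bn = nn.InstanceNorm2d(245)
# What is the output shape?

Input shape: (2, 245, 54, 56)
Output shape: (2, 245, 54, 56)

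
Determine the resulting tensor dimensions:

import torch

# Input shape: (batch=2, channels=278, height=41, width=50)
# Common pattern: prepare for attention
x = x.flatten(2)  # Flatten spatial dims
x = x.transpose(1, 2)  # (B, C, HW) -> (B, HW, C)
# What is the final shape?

Input shape: (2, 278, 41, 50)
  -> after flatten(2): (2, 278, 2050)
Output shape: (2, 2050, 278)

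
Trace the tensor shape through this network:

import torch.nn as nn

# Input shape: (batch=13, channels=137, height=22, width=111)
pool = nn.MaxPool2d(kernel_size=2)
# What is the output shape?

Input shape: (13, 137, 22, 111)
Output shape: (13, 137, 11, 55)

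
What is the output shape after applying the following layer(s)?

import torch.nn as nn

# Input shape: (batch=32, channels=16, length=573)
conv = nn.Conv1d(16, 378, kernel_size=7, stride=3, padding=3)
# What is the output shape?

Input shape: (32, 16, 573)
Output shape: (32, 378, 191)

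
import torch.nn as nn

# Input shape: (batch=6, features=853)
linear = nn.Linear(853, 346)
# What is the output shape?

Input shape: (6, 853)
Output shape: (6, 346)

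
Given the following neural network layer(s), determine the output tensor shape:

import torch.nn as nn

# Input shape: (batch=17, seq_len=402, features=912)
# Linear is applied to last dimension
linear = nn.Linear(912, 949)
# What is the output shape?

Input shape: (17, 402, 912)
Output shape: (17, 402, 949)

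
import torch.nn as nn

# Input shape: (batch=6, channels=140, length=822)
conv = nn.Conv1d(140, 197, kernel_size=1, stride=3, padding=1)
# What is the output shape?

Input shape: (6, 140, 822)
Output shape: (6, 197, 275)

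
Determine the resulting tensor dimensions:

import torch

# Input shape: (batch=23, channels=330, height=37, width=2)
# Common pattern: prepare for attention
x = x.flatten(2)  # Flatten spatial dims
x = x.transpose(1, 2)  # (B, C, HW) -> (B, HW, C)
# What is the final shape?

Input shape: (23, 330, 37, 2)
  -> after flatten(2): (23, 330, 74)
Output shape: (23, 74, 330)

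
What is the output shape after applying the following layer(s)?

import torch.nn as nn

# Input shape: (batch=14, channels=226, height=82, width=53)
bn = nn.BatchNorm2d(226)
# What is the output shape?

Input shape: (14, 226, 82, 53)
Output shape: (14, 226, 82, 53)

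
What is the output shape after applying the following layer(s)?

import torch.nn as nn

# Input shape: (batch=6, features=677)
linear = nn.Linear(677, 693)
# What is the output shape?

Input shape: (6, 677)
Output shape: (6, 693)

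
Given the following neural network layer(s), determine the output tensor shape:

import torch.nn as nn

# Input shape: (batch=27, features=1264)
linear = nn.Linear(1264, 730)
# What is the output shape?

Input shape: (27, 1264)
Output shape: (27, 730)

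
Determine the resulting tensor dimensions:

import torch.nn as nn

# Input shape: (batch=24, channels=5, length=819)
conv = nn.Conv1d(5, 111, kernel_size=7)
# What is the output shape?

Input shape: (24, 5, 819)
Output shape: (24, 111, 813)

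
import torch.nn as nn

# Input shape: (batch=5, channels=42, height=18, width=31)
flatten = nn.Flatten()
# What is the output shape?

Input shape: (5, 42, 18, 31)
Output shape: (5, 23436)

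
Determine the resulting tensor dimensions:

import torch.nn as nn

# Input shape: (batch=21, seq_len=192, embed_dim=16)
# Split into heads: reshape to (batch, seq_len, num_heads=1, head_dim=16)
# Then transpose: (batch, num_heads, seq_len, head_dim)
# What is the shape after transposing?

Input shape: (21, 192, 16)
  -> after reshape: (21, 192, 1, 16)
Output shape: (21, 1, 192, 16)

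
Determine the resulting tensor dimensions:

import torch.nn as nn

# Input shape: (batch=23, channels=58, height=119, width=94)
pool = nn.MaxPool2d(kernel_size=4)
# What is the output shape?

Input shape: (23, 58, 119, 94)
Output shape: (23, 58, 29, 23)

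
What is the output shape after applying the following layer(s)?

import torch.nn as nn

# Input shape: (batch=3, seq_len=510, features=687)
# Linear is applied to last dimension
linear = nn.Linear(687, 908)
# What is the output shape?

Input shape: (3, 510, 687)
Output shape: (3, 510, 908)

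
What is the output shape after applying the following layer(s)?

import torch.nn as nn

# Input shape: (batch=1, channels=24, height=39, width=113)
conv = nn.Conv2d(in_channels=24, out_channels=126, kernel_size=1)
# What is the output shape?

Input shape: (1, 24, 39, 113)
Output shape: (1, 126, 39, 113)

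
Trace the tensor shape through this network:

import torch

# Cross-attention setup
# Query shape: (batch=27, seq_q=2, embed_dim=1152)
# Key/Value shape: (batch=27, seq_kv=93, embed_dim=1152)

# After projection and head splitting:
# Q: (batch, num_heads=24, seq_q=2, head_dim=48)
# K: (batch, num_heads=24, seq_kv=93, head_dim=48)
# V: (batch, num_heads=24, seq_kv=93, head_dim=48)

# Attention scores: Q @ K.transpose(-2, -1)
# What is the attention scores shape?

Input shape: (27, 2, 1152)
Output shape: (27, 24, 2, 93)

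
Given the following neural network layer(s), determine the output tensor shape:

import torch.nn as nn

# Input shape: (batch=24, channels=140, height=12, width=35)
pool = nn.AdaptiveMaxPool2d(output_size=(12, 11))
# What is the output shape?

Input shape: (24, 140, 12, 35)
Output shape: (24, 140, 12, 11)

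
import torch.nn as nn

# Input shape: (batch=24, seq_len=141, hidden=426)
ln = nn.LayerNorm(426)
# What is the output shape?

Input shape: (24, 141, 426)
Output shape: (24, 141, 426)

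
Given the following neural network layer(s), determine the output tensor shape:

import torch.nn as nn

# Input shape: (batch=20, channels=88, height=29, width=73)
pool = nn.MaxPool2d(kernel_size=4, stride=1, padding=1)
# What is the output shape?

Input shape: (20, 88, 29, 73)
Output shape: (20, 88, 28, 72)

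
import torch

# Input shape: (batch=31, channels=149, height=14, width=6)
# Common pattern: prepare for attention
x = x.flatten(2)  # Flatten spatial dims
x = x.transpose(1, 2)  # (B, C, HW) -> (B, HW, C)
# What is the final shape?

Input shape: (31, 149, 14, 6)
  -> after flatten(2): (31, 149, 84)
Output shape: (31, 84, 149)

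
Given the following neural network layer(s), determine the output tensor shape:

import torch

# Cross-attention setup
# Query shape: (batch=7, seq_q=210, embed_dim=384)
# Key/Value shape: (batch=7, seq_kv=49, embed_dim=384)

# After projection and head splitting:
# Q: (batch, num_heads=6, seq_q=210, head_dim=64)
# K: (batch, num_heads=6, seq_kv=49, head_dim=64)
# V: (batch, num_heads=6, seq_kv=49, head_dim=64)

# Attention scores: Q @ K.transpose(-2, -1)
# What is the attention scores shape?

Input shape: (7, 210, 384)
Output shape: (7, 6, 210, 49)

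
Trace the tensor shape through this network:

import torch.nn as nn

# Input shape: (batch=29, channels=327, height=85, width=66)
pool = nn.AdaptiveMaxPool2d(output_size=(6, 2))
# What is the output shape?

Input shape: (29, 327, 85, 66)
Output shape: (29, 327, 6, 2)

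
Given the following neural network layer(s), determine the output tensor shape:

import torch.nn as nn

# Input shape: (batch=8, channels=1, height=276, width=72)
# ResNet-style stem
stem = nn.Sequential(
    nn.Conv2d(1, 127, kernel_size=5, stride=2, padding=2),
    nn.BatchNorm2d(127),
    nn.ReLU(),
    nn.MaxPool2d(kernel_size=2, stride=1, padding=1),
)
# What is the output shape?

Input shape: (8, 1, 276, 72)
  -> after Conv2d 5x5 stride=2: (8, 127, 138, 36)
Output shape: (8, 127, 139, 37)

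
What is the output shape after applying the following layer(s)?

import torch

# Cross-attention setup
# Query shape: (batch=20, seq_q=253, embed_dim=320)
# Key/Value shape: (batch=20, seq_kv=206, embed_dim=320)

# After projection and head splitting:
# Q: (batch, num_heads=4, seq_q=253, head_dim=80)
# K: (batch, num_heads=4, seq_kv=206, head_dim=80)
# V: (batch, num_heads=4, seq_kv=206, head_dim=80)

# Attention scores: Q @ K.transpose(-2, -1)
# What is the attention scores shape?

Input shape: (20, 253, 320)
Output shape: (20, 4, 253, 206)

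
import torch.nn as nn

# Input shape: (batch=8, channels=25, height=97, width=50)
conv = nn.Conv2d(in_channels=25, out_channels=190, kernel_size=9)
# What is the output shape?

Input shape: (8, 25, 97, 50)
Output shape: (8, 190, 89, 42)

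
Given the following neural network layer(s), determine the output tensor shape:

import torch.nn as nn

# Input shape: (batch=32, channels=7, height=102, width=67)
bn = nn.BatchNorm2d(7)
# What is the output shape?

Input shape: (32, 7, 102, 67)
Output shape: (32, 7, 102, 67)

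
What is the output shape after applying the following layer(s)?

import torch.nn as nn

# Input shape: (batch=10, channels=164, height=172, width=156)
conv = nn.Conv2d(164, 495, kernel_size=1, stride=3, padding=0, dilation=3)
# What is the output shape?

Input shape: (10, 164, 172, 156)
Output shape: (10, 495, 58, 52)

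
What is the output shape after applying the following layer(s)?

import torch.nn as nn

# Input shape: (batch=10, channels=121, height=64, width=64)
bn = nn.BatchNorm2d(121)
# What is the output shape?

Input shape: (10, 121, 64, 64)
Output shape: (10, 121, 64, 64)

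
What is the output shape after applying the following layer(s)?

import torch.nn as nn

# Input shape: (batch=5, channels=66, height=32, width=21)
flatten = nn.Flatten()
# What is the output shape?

Input shape: (5, 66, 32, 21)
Output shape: (5, 44352)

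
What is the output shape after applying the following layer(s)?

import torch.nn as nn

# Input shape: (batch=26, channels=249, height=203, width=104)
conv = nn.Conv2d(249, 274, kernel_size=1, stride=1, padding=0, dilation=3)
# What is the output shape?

Input shape: (26, 249, 203, 104)
Output shape: (26, 274, 203, 104)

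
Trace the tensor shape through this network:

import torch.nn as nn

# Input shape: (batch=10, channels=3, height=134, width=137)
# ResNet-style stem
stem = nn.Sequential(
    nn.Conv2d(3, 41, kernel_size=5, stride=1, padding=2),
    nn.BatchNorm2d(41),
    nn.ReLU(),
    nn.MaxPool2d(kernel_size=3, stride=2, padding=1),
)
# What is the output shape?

Input shape: (10, 3, 134, 137)
  -> after Conv2d 5x5 stride=1: (10, 41, 134, 137)
Output shape: (10, 41, 67, 69)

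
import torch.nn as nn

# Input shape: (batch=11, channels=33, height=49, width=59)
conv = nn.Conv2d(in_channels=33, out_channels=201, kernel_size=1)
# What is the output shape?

Input shape: (11, 33, 49, 59)
Output shape: (11, 201, 49, 59)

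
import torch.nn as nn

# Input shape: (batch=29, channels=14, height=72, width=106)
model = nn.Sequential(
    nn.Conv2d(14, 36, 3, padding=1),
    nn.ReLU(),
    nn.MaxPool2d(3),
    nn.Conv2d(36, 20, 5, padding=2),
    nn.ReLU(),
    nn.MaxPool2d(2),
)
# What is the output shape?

Input shape: (29, 14, 72, 106)
  -> after first Conv2d: (29, 36, 72, 106)
  -> after first MaxPool2d: (29, 36, 24, 35)
  -> after second Conv2d: (29, 20, 24, 35)
Output shape: (29, 20, 12, 17)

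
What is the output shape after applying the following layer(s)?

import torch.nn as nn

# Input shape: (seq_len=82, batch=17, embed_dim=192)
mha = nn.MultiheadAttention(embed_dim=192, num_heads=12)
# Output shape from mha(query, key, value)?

Input shape: (82, 17, 192)
Output shape: (82, 17, 192)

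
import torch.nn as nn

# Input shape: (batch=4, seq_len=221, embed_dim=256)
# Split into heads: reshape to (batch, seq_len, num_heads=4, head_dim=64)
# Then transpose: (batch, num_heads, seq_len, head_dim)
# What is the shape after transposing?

Input shape: (4, 221, 256)
  -> after reshape: (4, 221, 4, 64)
Output shape: (4, 4, 221, 64)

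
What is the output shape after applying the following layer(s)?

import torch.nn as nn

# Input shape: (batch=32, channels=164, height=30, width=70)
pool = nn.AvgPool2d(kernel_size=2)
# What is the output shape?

Input shape: (32, 164, 30, 70)
Output shape: (32, 164, 15, 35)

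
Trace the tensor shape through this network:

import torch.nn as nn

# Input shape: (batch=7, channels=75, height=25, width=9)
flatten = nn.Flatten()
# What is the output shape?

Input shape: (7, 75, 25, 9)
Output shape: (7, 16875)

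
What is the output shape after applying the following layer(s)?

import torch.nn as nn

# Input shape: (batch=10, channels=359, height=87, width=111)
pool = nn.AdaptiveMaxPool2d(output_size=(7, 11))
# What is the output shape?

Input shape: (10, 359, 87, 111)
Output shape: (10, 359, 7, 11)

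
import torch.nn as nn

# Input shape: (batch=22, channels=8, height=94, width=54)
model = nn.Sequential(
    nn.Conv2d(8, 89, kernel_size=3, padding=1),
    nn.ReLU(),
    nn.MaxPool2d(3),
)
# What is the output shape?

Input shape: (22, 8, 94, 54)
  -> after Conv2d: (22, 89, 94, 54)
  -> after ReLU: (22, 89, 94, 54)
Output shape: (22, 89, 31, 18)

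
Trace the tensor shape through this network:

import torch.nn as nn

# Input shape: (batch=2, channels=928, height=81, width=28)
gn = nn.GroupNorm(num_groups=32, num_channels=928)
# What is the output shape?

Input shape: (2, 928, 81, 28)
Output shape: (2, 928, 81, 28)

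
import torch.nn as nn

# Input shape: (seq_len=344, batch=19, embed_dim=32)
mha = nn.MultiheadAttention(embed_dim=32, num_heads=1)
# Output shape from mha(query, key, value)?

Input shape: (344, 19, 32)
Output shape: (344, 19, 32)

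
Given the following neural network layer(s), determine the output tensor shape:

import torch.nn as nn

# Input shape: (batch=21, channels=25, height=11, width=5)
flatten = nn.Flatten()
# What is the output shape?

Input shape: (21, 25, 11, 5)
Output shape: (21, 1375)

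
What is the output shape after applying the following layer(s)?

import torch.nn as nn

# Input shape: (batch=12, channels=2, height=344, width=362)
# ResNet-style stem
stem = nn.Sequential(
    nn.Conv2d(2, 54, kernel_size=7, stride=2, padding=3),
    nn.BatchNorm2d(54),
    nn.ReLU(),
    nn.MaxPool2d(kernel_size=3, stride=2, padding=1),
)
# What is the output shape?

Input shape: (12, 2, 344, 362)
  -> after Conv2d 7x7 stride=2: (12, 54, 172, 181)
Output shape: (12, 54, 86, 91)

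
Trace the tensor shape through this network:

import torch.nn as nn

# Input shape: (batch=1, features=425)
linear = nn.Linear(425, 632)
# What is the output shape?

Input shape: (1, 425)
Output shape: (1, 632)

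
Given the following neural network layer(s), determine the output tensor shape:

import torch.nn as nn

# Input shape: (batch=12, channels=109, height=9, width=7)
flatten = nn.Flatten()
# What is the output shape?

Input shape: (12, 109, 9, 7)
Output shape: (12, 6867)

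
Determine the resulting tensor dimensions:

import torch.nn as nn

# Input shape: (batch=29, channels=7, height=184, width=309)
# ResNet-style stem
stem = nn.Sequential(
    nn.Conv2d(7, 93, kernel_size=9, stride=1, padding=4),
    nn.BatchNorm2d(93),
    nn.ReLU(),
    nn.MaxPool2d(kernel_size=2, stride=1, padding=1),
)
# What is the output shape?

Input shape: (29, 7, 184, 309)
  -> after Conv2d 9x9 stride=1: (29, 93, 184, 309)
Output shape: (29, 93, 185, 310)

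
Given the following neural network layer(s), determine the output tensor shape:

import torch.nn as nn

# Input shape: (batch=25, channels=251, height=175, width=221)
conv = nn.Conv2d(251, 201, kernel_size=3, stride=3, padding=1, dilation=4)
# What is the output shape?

Input shape: (25, 251, 175, 221)
Output shape: (25, 201, 57, 72)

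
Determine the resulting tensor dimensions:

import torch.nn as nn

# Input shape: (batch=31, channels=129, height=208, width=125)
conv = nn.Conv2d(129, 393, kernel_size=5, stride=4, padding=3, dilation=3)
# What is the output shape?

Input shape: (31, 129, 208, 125)
Output shape: (31, 393, 51, 30)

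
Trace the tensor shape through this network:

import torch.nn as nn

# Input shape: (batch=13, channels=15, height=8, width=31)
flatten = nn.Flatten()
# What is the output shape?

Input shape: (13, 15, 8, 31)
Output shape: (13, 3720)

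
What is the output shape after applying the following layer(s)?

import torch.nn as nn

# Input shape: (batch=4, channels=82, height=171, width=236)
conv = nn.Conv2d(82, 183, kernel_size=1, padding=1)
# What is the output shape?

Input shape: (4, 82, 171, 236)
Output shape: (4, 183, 173, 238)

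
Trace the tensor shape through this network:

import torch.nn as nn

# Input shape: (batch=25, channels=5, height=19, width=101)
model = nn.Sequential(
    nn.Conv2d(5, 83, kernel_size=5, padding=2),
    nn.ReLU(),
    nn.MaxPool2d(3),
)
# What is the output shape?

Input shape: (25, 5, 19, 101)
  -> after Conv2d: (25, 83, 19, 101)
  -> after ReLU: (25, 83, 19, 101)
Output shape: (25, 83, 6, 33)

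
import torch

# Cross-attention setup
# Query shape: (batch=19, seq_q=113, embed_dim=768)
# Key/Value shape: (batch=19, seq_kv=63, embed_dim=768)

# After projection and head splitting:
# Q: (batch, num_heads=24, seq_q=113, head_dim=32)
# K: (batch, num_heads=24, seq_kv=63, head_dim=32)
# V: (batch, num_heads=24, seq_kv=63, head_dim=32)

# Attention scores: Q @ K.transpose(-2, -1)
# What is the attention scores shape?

Input shape: (19, 113, 768)
Output shape: (19, 24, 113, 63)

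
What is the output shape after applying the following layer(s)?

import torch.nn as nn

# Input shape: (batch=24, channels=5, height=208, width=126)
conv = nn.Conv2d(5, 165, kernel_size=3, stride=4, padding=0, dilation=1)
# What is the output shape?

Input shape: (24, 5, 208, 126)
Output shape: (24, 165, 52, 31)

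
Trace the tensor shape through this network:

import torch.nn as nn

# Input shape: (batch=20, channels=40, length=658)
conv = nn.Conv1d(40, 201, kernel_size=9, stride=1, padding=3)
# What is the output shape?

Input shape: (20, 40, 658)
Output shape: (20, 201, 656)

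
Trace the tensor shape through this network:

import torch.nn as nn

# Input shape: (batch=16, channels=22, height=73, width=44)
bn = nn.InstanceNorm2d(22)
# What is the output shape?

Input shape: (16, 22, 73, 44)
Output shape: (16, 22, 73, 44)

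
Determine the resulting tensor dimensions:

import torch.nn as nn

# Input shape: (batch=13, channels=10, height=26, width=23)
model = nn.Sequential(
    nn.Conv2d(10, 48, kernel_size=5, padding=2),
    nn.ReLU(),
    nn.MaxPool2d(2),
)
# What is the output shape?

Input shape: (13, 10, 26, 23)
  -> after Conv2d: (13, 48, 26, 23)
  -> after ReLU: (13, 48, 26, 23)
Output shape: (13, 48, 13, 11)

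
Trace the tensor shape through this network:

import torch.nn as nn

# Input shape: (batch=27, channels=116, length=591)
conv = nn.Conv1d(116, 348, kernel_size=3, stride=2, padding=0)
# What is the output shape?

Input shape: (27, 116, 591)
Output shape: (27, 348, 295)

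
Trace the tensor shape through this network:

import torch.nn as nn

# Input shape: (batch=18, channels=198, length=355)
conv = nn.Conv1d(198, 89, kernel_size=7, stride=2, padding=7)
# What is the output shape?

Input shape: (18, 198, 355)
Output shape: (18, 89, 182)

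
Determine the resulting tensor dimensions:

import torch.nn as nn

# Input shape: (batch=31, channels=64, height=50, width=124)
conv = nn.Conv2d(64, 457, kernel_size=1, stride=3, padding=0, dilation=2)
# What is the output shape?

Input shape: (31, 64, 50, 124)
Output shape: (31, 457, 17, 42)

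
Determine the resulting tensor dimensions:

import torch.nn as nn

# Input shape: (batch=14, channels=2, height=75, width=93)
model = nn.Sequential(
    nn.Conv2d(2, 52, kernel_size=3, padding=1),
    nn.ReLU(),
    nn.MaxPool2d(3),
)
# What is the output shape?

Input shape: (14, 2, 75, 93)
  -> after Conv2d: (14, 52, 75, 93)
  -> after ReLU: (14, 52, 75, 93)
Output shape: (14, 52, 25, 31)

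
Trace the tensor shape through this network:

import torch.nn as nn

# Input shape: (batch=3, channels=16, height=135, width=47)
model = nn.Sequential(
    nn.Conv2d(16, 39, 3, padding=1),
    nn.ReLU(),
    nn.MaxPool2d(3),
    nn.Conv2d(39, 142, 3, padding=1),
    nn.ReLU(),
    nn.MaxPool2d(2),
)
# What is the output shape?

Input shape: (3, 16, 135, 47)
  -> after first Conv2d: (3, 39, 135, 47)
  -> after first MaxPool2d: (3, 39, 45, 15)
  -> after second Conv2d: (3, 142, 45, 15)
Output shape: (3, 142, 22, 7)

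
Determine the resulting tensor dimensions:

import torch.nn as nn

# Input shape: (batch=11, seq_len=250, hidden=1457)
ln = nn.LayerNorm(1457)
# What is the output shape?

Input shape: (11, 250, 1457)
Output shape: (11, 250, 1457)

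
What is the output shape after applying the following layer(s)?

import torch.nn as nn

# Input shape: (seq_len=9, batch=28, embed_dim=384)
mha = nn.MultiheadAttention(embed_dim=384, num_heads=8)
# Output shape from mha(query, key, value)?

Input shape: (9, 28, 384)
Output shape: (9, 28, 384)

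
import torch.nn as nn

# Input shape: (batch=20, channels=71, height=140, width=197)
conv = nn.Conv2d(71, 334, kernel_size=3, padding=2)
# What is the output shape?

Input shape: (20, 71, 140, 197)
Output shape: (20, 334, 142, 199)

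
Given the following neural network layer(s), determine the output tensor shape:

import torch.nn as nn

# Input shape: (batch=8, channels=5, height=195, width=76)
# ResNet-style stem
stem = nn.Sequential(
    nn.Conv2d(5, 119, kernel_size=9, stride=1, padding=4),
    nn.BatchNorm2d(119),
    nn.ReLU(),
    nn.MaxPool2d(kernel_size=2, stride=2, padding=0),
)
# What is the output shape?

Input shape: (8, 5, 195, 76)
  -> after Conv2d 9x9 stride=1: (8, 119, 195, 76)
Output shape: (8, 119, 97, 38)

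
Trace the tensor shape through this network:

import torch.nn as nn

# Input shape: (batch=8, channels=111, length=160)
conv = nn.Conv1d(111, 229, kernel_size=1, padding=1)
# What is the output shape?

Input shape: (8, 111, 160)
Output shape: (8, 229, 162)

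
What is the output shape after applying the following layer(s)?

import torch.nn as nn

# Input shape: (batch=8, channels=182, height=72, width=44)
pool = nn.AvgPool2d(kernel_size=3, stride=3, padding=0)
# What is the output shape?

Input shape: (8, 182, 72, 44)
Output shape: (8, 182, 24, 14)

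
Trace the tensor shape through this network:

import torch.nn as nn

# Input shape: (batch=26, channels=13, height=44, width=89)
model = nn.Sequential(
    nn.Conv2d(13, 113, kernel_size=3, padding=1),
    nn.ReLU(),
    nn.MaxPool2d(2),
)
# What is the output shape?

Input shape: (26, 13, 44, 89)
  -> after Conv2d: (26, 113, 44, 89)
  -> after ReLU: (26, 113, 44, 89)
Output shape: (26, 113, 22, 44)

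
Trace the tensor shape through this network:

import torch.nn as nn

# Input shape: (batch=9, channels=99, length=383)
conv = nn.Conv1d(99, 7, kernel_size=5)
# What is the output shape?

Input shape: (9, 99, 383)
Output shape: (9, 7, 379)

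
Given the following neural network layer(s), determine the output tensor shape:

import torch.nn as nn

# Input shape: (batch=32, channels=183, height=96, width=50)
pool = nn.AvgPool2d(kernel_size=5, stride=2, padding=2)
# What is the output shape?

Input shape: (32, 183, 96, 50)
Output shape: (32, 183, 48, 25)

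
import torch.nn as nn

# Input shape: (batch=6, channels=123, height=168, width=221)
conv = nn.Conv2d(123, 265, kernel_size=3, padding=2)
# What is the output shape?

Input shape: (6, 123, 168, 221)
Output shape: (6, 265, 170, 223)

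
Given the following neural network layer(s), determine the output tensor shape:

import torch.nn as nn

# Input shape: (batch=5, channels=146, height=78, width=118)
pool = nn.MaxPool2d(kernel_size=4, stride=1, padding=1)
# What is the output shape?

Input shape: (5, 146, 78, 118)
Output shape: (5, 146, 77, 117)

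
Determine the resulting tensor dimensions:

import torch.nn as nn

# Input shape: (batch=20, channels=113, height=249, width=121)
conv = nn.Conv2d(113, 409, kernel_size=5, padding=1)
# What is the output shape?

Input shape: (20, 113, 249, 121)
Output shape: (20, 409, 247, 119)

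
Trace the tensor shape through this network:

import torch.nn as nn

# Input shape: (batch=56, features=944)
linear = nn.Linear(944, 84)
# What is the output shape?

Input shape: (56, 944)
Output shape: (56, 84)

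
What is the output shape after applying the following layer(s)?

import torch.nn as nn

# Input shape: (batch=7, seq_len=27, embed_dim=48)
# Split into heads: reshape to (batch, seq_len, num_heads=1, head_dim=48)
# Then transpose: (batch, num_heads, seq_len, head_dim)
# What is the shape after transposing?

Input shape: (7, 27, 48)
  -> after reshape: (7, 27, 1, 48)
Output shape: (7, 1, 27, 48)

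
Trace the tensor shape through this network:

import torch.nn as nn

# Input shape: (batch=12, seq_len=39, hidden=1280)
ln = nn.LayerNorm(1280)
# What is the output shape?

Input shape: (12, 39, 1280)
Output shape: (12, 39, 1280)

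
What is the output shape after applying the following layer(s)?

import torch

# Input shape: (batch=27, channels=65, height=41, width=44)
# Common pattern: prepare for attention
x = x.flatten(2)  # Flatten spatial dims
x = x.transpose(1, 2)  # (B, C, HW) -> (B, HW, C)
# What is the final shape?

Input shape: (27, 65, 41, 44)
  -> after flatten(2): (27, 65, 1804)
Output shape: (27, 1804, 65)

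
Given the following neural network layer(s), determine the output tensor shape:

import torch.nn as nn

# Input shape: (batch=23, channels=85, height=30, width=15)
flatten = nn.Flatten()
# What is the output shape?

Input shape: (23, 85, 30, 15)
Output shape: (23, 38250)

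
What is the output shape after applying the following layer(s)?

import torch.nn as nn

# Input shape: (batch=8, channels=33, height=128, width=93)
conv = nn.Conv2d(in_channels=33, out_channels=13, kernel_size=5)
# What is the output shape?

Input shape: (8, 33, 128, 93)
Output shape: (8, 13, 124, 89)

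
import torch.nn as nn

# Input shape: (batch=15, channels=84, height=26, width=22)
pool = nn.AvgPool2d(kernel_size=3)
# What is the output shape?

Input shape: (15, 84, 26, 22)
Output shape: (15, 84, 8, 7)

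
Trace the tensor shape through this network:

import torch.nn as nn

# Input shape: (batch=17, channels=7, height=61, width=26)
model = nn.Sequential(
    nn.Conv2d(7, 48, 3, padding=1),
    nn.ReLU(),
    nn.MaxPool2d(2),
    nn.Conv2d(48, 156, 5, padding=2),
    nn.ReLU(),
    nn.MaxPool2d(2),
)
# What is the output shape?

Input shape: (17, 7, 61, 26)
  -> after first Conv2d: (17, 48, 61, 26)
  -> after first MaxPool2d: (17, 48, 30, 13)
  -> after second Conv2d: (17, 156, 30, 13)
Output shape: (17, 156, 15, 6)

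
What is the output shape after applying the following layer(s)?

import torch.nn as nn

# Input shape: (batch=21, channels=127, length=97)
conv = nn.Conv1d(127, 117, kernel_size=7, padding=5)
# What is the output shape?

Input shape: (21, 127, 97)
Output shape: (21, 117, 101)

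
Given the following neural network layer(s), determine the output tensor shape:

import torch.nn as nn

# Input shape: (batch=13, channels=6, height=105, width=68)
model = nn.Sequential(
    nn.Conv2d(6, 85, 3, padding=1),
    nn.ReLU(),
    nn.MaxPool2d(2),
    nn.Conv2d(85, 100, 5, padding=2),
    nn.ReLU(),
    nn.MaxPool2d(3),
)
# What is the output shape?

Input shape: (13, 6, 105, 68)
  -> after first Conv2d: (13, 85, 105, 68)
  -> after first MaxPool2d: (13, 85, 52, 34)
  -> after second Conv2d: (13, 100, 52, 34)
Output shape: (13, 100, 17, 11)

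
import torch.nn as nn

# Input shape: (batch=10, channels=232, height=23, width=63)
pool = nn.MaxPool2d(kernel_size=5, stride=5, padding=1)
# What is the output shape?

Input shape: (10, 232, 23, 63)
Output shape: (10, 232, 5, 13)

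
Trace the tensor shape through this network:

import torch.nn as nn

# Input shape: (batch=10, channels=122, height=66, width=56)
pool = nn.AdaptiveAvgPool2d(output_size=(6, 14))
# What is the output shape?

Input shape: (10, 122, 66, 56)
Output shape: (10, 122, 6, 14)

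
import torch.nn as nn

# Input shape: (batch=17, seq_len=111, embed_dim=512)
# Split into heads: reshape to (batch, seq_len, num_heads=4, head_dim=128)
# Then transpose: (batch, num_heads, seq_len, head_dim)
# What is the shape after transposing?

Input shape: (17, 111, 512)
  -> after reshape: (17, 111, 4, 128)
Output shape: (17, 4, 111, 128)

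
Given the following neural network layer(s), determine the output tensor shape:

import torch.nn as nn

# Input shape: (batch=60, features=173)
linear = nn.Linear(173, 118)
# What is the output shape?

Input shape: (60, 173)
Output shape: (60, 118)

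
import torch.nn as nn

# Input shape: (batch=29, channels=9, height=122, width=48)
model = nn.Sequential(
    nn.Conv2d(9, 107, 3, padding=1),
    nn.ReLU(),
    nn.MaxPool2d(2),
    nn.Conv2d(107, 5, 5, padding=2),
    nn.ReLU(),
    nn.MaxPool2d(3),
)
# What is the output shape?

Input shape: (29, 9, 122, 48)
  -> after first Conv2d: (29, 107, 122, 48)
  -> after first MaxPool2d: (29, 107, 61, 24)
  -> after second Conv2d: (29, 5, 61, 24)
Output shape: (29, 5, 20, 8)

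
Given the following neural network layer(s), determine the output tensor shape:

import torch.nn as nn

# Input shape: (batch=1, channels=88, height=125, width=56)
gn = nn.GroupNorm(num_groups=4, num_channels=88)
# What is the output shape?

Input shape: (1, 88, 125, 56)
Output shape: (1, 88, 125, 56)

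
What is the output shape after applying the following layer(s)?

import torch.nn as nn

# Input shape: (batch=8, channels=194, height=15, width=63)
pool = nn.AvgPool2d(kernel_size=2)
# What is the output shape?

Input shape: (8, 194, 15, 63)
Output shape: (8, 194, 7, 31)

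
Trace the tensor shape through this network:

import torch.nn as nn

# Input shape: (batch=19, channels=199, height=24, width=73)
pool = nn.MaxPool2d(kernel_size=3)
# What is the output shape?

Input shape: (19, 199, 24, 73)
Output shape: (19, 199, 8, 24)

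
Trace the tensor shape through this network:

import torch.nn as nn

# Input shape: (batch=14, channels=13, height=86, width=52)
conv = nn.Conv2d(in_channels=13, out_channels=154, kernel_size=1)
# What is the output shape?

Input shape: (14, 13, 86, 52)
Output shape: (14, 154, 86, 52)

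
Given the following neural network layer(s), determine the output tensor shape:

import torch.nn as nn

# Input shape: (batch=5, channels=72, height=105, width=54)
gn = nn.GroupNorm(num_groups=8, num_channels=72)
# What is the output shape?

Input shape: (5, 72, 105, 54)
Output shape: (5, 72, 105, 54)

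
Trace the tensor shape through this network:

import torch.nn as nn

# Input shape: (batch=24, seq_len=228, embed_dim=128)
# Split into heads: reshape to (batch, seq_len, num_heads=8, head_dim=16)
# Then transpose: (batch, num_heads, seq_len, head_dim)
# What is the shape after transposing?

Input shape: (24, 228, 128)
  -> after reshape: (24, 228, 8, 16)
Output shape: (24, 8, 228, 16)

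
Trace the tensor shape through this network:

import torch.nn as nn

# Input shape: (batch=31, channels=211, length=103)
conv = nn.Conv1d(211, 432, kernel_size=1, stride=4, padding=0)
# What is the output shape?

Input shape: (31, 211, 103)
Output shape: (31, 432, 26)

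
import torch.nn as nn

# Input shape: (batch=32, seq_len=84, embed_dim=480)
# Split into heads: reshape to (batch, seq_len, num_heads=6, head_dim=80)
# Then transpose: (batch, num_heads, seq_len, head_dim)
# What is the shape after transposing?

Input shape: (32, 84, 480)
  -> after reshape: (32, 84, 6, 80)
Output shape: (32, 6, 84, 80)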